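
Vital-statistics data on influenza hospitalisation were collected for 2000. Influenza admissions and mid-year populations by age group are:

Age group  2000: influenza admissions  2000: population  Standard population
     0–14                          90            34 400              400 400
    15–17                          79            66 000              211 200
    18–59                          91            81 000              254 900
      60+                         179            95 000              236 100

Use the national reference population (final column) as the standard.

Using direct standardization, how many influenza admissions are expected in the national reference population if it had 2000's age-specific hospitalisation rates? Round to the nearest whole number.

Age-specific rates per 100 000 for 2000: 261.63, 119.70, 112.35, 188.42.
Expected influenza admissions = Σ (standard pop × age-specific rate ÷ 100 000)
= 400 400×261.63/100 000 + 211 200×119.70/100 000 + 254 900×112.35/100 000 + 236 100×188.42/100 000
= 1047.56 + 252.80 + 286.37 + 444.86 = 2031.59.

2032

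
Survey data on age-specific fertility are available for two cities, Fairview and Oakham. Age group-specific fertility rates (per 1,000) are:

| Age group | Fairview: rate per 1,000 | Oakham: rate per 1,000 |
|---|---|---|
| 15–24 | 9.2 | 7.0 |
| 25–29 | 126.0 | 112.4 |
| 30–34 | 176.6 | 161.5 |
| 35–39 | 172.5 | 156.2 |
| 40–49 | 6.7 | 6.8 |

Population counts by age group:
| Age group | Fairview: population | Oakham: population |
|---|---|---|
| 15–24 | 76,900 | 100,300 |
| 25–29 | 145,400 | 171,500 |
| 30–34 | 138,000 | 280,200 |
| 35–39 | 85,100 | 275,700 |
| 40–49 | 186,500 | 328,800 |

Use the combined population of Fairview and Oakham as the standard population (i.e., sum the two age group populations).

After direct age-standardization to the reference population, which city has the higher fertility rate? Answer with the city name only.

Combined standard total = 1,788,400; weights = 0.0991, 0.1772, 0.2338, 0.2017, 0.2881.
Fairview: 0.0991×9.2 + 0.1772×126.0 + 0.2338×176.6 + 0.2017×172.5 + 0.2881×6.7 = 101.2661 per 1,000.
Oakham: 0.0991×7.0 + 0.1772×112.4 + 0.2338×161.5 + 0.2017×156.2 + 0.2881×6.8 = 91.8476 per 1,000.
The crude rates (93.89 vs 95.57) would put Oakham higher, but that reflects its age composition; once standardized to a common age structure, Fairview has the higher underlying rate.

Fairview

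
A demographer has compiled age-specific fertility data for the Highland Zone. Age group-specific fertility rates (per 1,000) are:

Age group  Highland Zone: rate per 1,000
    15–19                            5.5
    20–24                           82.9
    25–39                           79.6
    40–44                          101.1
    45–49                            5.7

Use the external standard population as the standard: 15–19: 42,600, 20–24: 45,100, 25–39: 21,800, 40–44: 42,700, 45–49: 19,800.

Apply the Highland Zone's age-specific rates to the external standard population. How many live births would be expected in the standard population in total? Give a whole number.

Expected live births = Σ (standard pop × age-specific rate ÷ 1,000)
= 42,600×5.5/1,000 + 45,100×82.9/1,000 + 21,800×79.6/1,000 + 42,700×101.1/1,000 + 19,800×5.7/1,000
= 234.30 + 3738.79 + 1735.28 + 4316.97 + 112.86 = 10138.20.

10138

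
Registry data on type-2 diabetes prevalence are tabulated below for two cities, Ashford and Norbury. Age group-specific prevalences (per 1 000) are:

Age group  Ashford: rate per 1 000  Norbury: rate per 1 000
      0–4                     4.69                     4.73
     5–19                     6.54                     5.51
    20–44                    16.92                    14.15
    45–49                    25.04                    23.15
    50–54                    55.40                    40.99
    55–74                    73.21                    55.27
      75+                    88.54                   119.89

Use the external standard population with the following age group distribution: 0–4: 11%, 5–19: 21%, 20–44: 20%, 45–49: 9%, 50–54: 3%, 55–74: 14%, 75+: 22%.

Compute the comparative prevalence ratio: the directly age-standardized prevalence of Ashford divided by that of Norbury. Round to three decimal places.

Standard weights: 0.11, 0.21, 0.20, 0.09, 0.03, 0.14, 0.22.
Ashford: 0.1100×4.69 + 0.2100×6.54 + 0.2000×16.92 + 0.0900×25.04 + 0.0300×55.40 + 0.1400×73.21 + 0.2200×88.54 = 38.9171 per 1 000.
Norbury: 0.1100×4.73 + 0.2100×5.51 + 0.2000×14.15 + 0.0900×23.15 + 0.0300×40.99 + 0.1400×55.27 + 0.2200×119.89 = 41.9342 per 1 000.
Ratio = 38.9171 ÷ 41.9342 = 0.92805.

0.928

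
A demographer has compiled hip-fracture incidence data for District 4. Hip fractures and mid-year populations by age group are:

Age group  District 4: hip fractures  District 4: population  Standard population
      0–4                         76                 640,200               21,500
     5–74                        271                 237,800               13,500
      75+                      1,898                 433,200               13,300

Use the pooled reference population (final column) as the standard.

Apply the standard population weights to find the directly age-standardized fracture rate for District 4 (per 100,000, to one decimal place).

157.8

Age-specific rates per 100,000 for District 4: 11.87, 113.96, 438.13.
Standard total = 48,300; weights = 0.4451, 0.2795, 0.2754.
Standardized rate: 0.4451×11.87 + 0.2795×113.96 + 0.2754×438.13 = 157.7827 per 100,000.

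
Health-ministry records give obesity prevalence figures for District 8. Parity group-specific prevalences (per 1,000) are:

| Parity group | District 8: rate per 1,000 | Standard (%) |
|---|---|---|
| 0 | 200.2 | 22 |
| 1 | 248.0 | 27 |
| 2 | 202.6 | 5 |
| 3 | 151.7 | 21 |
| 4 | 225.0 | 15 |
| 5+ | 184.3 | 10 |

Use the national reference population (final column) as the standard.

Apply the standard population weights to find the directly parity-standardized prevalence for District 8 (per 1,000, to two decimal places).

205.17

Standard weights: 0.22, 0.27, 0.05, 0.21, 0.15, 0.10.
Standardized rate: 0.2200×200.2 + 0.2700×248.0 + 0.0500×202.6 + 0.2100×151.7 + 0.1500×225.0 + 0.1000×184.3 = 205.1710 per 1,000.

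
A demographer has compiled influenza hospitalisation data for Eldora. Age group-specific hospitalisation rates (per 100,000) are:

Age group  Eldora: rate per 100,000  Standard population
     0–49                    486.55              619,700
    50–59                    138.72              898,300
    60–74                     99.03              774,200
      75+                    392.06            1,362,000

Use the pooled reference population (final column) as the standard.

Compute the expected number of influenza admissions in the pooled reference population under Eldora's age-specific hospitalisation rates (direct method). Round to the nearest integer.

Expected influenza admissions = Σ (standard pop × age-specific rate ÷ 100,000)
= 619,700×486.55/100,000 + 898,300×138.72/100,000 + 774,200×99.03/100,000 + 1,362,000×392.06/100,000
= 3015.15 + 1246.12 + 766.69 + 5339.86 = 10367.82.

10368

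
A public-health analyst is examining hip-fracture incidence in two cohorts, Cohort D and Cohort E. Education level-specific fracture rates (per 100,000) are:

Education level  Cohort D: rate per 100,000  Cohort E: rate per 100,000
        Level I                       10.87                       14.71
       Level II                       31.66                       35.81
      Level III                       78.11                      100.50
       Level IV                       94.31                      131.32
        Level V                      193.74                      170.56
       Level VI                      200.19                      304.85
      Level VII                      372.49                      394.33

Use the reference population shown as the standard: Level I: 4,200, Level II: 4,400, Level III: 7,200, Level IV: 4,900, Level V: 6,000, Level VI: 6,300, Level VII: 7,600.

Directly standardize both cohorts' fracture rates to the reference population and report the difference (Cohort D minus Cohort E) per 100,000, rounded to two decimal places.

Standard total = 40,600; weights = 0.1034, 0.1084, 0.1773, 0.1207, 0.1478, 0.1552, 0.1872.
Cohort D: 0.1034×10.87 + 0.1084×31.66 + 0.1773×78.11 + 0.1207×94.31 + 0.1478×193.74 + 0.1552×200.19 + 0.1872×372.49 = 159.2126 per 100,000.
Cohort E: 0.1034×14.71 + 0.1084×35.81 + 0.1773×100.50 + 0.1207×131.32 + 0.1478×170.56 + 0.1552×304.85 + 0.1872×394.33 = 185.3999 per 100,000.
Difference = 159.2126 − 185.3999 = -26.1874.

-26.19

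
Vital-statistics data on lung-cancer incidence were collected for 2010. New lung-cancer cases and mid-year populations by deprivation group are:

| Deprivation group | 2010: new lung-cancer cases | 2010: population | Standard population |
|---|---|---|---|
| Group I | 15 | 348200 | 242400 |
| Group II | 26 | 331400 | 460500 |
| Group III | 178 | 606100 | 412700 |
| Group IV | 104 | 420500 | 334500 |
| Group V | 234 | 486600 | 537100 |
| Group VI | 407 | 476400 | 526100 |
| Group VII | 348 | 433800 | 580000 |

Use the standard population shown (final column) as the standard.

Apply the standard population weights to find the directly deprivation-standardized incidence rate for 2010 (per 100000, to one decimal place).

46.0

Deprivation-specific rates per 100000 for 2010: 4.31, 7.85, 29.37, 24.73, 48.09, 85.43, 80.22.
Standard total = 3093300; weights = 0.0784, 0.1489, 0.1334, 0.1081, 0.1736, 0.1701, 0.1875.
Standardized rate: 0.0784×4.31 + 0.1489×7.85 + 0.1334×29.37 + 0.1081×24.73 + 0.1736×48.09 + 0.1701×85.43 + 0.1875×80.22 = 46.0198 per 100000.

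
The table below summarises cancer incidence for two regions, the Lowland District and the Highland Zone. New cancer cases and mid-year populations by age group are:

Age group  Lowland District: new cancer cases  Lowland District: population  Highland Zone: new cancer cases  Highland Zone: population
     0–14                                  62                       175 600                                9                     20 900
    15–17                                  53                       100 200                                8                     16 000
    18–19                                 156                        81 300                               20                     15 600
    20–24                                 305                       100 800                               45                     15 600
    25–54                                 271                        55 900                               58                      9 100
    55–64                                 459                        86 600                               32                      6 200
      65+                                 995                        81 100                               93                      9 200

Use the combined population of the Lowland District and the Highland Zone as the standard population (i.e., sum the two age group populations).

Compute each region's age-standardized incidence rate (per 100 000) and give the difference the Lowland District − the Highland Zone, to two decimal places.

Age-specific rates per 100 000 for the Lowland District: 35.31, 52.89, 191.88, 302.58, 484.79, 530.02, 1226.88.
For the Highland Zone: 43.06, 50.00, 128.21, 288.46, 637.36, 516.13, 1010.87.
Combined standard total = 774 100; weights = 0.2538, 0.1501, 0.1252, 0.1504, 0.0840, 0.1199, 0.1167.
The Lowland District: 0.2538×35.31 + 0.1501×52.89 + 0.1252×191.88 + 0.1504×302.58 + 0.0840×484.79 + 0.1199×530.02 + 0.1167×1226.88 = 333.7849 per 100 000.
The Highland Zone: 0.2538×43.06 + 0.1501×50.00 + 0.1252×128.21 + 0.1504×288.46 + 0.0840×637.36 + 0.1199×516.13 + 0.1167×1010.87 = 311.1724 per 100 000.
Difference = 333.7849 − 311.1724 = 22.6125.

22.61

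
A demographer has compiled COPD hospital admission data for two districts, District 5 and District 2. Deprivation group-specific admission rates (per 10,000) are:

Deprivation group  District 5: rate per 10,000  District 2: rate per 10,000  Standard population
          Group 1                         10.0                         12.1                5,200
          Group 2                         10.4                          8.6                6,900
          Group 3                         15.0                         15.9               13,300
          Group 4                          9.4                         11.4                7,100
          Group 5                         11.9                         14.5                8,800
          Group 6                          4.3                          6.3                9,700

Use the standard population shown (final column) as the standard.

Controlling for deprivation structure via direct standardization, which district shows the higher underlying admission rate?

Standard total = 51,000; weights = 0.1020, 0.1353, 0.2608, 0.1392, 0.1725, 0.1902.
District 5: 0.1020×10.0 + 0.1353×10.4 + 0.2608×15.0 + 0.1392×9.4 + 0.1725×11.9 + 0.1902×4.3 = 10.5182 per 10,000.
District 2: 0.1020×12.1 + 0.1353×8.6 + 0.2608×15.9 + 0.1392×11.4 + 0.1725×14.5 + 0.1902×6.3 = 11.8310 per 10,000.

District 2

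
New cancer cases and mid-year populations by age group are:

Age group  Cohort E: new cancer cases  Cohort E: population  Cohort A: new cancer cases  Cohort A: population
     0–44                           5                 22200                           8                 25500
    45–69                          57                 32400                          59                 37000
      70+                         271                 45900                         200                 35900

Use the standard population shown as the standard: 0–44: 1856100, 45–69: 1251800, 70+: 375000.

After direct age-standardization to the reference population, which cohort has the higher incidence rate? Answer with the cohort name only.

Age-specific rates per 100000 for Cohort E: 22.52, 175.93, 590.41.
For Cohort A: 31.37, 159.46, 557.10.
Standard total = 3482900; weights = 0.5329, 0.3594, 0.1077.
Cohort E: 0.5329×22.52 + 0.3594×175.93 + 0.1077×590.41 = 138.8020 per 100000.
Cohort A: 0.5329×31.37 + 0.3594×159.46 + 0.1077×557.10 = 134.0135 per 100000.

Cohort E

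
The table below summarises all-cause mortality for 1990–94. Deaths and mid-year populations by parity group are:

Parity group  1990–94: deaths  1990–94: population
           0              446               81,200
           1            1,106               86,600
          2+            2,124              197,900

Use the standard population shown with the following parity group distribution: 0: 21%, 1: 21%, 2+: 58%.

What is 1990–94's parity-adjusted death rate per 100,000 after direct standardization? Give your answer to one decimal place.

1006.0

Parity-specific rates per 100,000 for 1990–94: 549.26, 1277.14, 1073.27.
Standard weights: 0.21, 0.21, 0.58.
Standardized rate: 0.2100×549.26 + 0.2100×1277.14 + 0.5800×1073.27 = 1006.0397 per 100,000.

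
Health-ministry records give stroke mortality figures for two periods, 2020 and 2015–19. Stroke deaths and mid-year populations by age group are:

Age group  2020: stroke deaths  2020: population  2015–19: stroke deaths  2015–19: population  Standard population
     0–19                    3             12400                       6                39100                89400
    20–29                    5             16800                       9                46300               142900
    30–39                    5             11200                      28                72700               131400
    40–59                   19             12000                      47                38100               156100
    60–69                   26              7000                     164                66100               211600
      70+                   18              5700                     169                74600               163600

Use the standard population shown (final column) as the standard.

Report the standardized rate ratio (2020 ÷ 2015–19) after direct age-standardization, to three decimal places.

1.417

Age-specific rates per 100000 for 2020: 24.19, 29.76, 44.64, 158.33, 371.43, 315.79.
For 2015–19: 15.35, 19.44, 38.51, 123.36, 248.11, 226.54.
Standard total = 895000; weights = 0.0999, 0.1597, 0.1468, 0.1744, 0.2364, 0.1828.
2020: 0.0999×24.19 + 0.1597×29.76 + 0.1468×44.64 + 0.1744×158.33 + 0.2364×371.43 + 0.1828×315.79 = 186.8773 per 100000.
2015–19: 0.0999×15.35 + 0.1597×19.44 + 0.1468×38.51 + 0.1744×123.36 + 0.2364×248.11 + 0.1828×226.54 = 131.8759 per 100000.
Ratio = 186.8773 ÷ 131.8759 = 1.41707.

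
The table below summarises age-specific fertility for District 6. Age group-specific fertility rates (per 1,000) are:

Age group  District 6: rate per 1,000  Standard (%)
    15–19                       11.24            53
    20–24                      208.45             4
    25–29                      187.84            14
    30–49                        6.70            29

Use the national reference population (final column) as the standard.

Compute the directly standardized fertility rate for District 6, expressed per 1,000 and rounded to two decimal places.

42.54

Standard weights: 0.53, 0.04, 0.14, 0.29.
Standardized rate: 0.5300×11.24 + 0.0400×208.45 + 0.1400×187.84 + 0.2900×6.70 = 42.5358 per 1,000.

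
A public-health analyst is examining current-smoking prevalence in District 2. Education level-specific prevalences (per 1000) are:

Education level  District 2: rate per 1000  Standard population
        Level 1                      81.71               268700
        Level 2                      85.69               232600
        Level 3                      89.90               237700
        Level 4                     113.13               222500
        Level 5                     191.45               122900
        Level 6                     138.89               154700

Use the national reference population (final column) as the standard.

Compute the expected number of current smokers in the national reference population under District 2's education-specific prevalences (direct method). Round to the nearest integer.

133443

Expected current smokers = Σ (standard pop × education-specific rate ÷ 1000)
= 268700×81.71/1000 + 232600×85.69/1000 + 237700×89.90/1000 + 222500×113.13/1000 + 122900×191.45/1000 + 154700×138.89/1000
= 21955.48 + 19931.49 + 21369.23 + 25171.42 + 23529.21 + 21486.28 = 133443.11.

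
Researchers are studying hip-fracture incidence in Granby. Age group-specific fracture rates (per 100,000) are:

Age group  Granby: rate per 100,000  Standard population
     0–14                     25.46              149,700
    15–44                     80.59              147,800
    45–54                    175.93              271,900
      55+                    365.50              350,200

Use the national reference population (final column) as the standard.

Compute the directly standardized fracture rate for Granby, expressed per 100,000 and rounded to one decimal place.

208.3

Standard total = 919,600; weights = 0.1628, 0.1607, 0.2957, 0.3808.
Standardized rate: 0.1628×25.46 + 0.1607×80.59 + 0.2957×175.93 + 0.3808×365.50 = 208.3036 per 100,000.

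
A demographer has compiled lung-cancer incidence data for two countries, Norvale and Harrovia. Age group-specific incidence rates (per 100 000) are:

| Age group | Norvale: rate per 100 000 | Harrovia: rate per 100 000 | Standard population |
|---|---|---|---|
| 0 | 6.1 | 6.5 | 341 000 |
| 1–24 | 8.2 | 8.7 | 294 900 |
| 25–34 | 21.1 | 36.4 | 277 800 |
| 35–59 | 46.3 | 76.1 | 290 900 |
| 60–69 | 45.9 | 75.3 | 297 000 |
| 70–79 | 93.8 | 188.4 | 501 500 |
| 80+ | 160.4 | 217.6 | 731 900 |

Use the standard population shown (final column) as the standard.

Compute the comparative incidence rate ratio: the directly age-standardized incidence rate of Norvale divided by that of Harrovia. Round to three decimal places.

0.645

Standard total = 2 735 000; weights = 0.1247, 0.1078, 0.1016, 0.1064, 0.1086, 0.1834, 0.2676.
Norvale: 0.1247×6.1 + 0.1078×8.2 + 0.1016×21.1 + 0.1064×46.3 + 0.1086×45.9 + 0.1834×93.8 + 0.2676×160.4 = 73.8202 per 100 000.
Harrovia: 0.1247×6.5 + 0.1078×8.7 + 0.1016×36.4 + 0.1064×76.1 + 0.1086×75.3 + 0.1834×188.4 + 0.2676×217.6 = 114.4935 per 100 000.
Ratio = 73.8202 ÷ 114.4935 = 0.64475.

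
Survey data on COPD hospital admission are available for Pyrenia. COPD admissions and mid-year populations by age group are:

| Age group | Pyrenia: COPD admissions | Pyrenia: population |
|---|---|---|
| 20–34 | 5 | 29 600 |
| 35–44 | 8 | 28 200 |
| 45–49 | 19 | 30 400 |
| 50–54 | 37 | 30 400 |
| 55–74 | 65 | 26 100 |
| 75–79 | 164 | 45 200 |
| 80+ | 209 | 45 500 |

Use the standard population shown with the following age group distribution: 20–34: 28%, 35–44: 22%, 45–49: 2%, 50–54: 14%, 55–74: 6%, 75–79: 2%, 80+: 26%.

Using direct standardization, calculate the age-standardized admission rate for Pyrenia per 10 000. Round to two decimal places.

Age-specific rates per 10 000 for Pyrenia: 1.69, 2.84, 6.25, 12.17, 24.90, 36.28, 45.93.
Standard weights: 0.28, 0.22, 0.02, 0.14, 0.06, 0.02, 0.26.
Standardized rate: 0.2800×1.69 + 0.2200×2.84 + 0.0200×6.25 + 0.1400×12.17 + 0.0600×24.90 + 0.0200×36.28 + 0.2600×45.93 = 17.0888 per 10 000.

17.09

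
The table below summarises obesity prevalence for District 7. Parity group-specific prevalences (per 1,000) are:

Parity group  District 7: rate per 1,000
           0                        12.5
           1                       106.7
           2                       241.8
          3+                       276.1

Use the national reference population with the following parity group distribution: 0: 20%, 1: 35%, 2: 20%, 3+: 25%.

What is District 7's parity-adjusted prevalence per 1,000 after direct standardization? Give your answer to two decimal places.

157.23

Standard weights: 0.20, 0.35, 0.20, 0.25.
Standardized rate: 0.2000×12.5 + 0.3500×106.7 + 0.2000×241.8 + 0.2500×276.1 = 157.2300 per 1,000.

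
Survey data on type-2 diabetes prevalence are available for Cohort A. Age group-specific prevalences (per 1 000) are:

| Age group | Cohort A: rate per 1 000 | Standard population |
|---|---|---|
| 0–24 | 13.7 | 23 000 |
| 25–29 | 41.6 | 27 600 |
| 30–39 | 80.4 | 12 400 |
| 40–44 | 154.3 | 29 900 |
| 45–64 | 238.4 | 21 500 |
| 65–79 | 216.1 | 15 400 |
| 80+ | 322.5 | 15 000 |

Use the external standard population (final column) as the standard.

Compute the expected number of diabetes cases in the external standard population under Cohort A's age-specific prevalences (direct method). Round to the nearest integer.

Expected diabetes cases = Σ (standard pop × age-specific rate ÷ 1 000)
= 23 000×13.7/1 000 + 27 600×41.6/1 000 + 12 400×80.4/1 000 + 29 900×154.3/1 000 + 21 500×238.4/1 000 + 15 400×216.1/1 000 + 15 000×322.5/1 000
= 315.10 + 1148.16 + 996.96 + 4613.57 + 5125.60 + 3327.94 + 4837.50 = 20364.83.

20365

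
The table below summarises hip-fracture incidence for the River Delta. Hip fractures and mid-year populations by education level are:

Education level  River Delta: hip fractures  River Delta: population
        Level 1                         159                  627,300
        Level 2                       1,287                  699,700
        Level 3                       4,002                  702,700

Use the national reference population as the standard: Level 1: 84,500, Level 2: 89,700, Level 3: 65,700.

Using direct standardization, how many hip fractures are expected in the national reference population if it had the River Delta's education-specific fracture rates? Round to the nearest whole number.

Education-specific rates per 100,000 for the River Delta: 25.35, 183.94, 569.52.
Expected hip fractures = Σ (standard pop × education-specific rate ÷ 100,000)
= 84,500×25.35/100,000 + 89,700×183.94/100,000 + 65,700×569.52/100,000
= 21.42 + 164.99 + 374.17 = 560.58.

561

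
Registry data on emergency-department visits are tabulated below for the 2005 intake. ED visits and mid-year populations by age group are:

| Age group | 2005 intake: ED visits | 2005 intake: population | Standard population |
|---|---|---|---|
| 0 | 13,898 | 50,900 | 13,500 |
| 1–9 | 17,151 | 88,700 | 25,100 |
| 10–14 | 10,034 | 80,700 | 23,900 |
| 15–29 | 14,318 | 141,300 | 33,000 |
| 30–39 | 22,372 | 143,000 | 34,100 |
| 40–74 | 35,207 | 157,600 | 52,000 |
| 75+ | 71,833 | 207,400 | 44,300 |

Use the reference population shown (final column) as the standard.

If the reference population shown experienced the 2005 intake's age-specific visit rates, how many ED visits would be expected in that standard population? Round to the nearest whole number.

47150

Age-specific rates per 1,000 for the 2005 intake: 273.045, 193.360, 124.337, 101.331, 156.448, 223.395, 346.350.
Expected ED visits = Σ (standard pop × age-specific rate ÷ 1,000)
= 13,500×273.045/1,000 + 25,100×193.360/1,000 + 23,900×124.337/1,000 + 33,000×101.331/1,000 + 34,100×156.448/1,000 + 52,000×223.395/1,000 + 44,300×346.350/1,000
= 3686.11 + 4853.33 + 2971.66 + 3343.91 + 5334.86 + 11616.52 + 15343.31 = 47149.69.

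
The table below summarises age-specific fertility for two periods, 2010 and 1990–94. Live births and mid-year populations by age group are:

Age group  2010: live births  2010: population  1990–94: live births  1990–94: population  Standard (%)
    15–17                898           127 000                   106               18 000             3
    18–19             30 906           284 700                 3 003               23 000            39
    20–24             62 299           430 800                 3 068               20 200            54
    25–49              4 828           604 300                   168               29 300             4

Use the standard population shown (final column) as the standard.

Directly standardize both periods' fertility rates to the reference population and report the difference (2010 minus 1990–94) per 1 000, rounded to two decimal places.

Age-specific rates per 1 000 for 2010: 7.071, 108.556, 144.612, 7.989.
For 1990–94: 5.889, 130.565, 151.881, 5.734.
Standard weights: 0.03, 0.39, 0.54, 0.04.
2010: 0.0300×7.071 + 0.3900×108.556 + 0.5400×144.612 + 0.0400×7.989 = 120.9594 per 1 000.
1990–94: 0.0300×5.889 + 0.3900×130.565 + 0.5400×151.881 + 0.0400×5.734 = 133.3423 per 1 000.
Difference = 120.9594 − 133.3423 = -12.3829.

-12.38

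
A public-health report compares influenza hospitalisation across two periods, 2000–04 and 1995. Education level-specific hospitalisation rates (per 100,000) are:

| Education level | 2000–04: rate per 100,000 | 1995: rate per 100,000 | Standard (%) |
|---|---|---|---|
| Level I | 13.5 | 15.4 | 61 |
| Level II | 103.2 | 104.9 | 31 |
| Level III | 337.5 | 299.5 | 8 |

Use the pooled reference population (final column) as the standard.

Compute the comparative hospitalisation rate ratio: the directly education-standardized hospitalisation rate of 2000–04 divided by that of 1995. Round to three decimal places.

1.021

Standard weights: 0.61, 0.31, 0.08.
2000–04: 0.6100×13.5 + 0.3100×103.2 + 0.0800×337.5 = 67.2270 per 100,000.
1995: 0.6100×15.4 + 0.3100×104.9 + 0.0800×299.5 = 65.8730 per 100,000.
Ratio = 67.2270 ÷ 65.8730 = 1.02055.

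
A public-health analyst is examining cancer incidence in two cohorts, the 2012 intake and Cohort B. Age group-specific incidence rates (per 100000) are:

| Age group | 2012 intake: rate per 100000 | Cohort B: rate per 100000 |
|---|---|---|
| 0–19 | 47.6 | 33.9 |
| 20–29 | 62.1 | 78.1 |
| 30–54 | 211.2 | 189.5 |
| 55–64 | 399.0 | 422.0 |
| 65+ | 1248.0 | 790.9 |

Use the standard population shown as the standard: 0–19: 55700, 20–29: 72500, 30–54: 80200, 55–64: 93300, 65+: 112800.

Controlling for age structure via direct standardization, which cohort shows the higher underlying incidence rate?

Standard total = 414500; weights = 0.1344, 0.1749, 0.1935, 0.2251, 0.2721.
The 2012 intake: 0.1344×47.6 + 0.1749×62.1 + 0.1935×211.2 + 0.2251×399.0 + 0.2721×1248.0 = 487.5583 per 100000.
Cohort B: 0.1344×33.9 + 0.1749×78.1 + 0.1935×189.5 + 0.2251×422.0 + 0.2721×790.9 = 365.1013 per 100000.

2012 intake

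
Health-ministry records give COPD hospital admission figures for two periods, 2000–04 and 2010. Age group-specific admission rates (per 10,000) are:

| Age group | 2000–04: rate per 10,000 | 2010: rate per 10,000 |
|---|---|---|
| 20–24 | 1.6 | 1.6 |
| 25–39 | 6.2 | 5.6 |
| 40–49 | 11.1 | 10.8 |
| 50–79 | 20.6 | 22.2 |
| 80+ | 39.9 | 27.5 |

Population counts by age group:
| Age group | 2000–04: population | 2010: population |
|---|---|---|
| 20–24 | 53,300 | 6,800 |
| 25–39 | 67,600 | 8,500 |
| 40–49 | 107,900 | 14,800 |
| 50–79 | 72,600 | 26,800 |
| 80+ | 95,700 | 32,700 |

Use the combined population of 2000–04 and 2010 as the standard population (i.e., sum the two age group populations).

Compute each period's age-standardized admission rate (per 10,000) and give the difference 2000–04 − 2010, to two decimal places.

Combined standard total = 486,700; weights = 0.1235, 0.1564, 0.2521, 0.2042, 0.2638.
2000–04: 0.1235×1.6 + 0.1564×6.2 + 0.2521×11.1 + 0.2042×20.6 + 0.2638×39.9 = 18.6989 per 10,000.
2010: 0.1235×1.6 + 0.1564×5.6 + 0.2521×10.8 + 0.2042×22.2 + 0.2638×27.5 = 15.5849 per 10,000.
Difference = 18.6989 − 15.5849 = 3.1140.

3.11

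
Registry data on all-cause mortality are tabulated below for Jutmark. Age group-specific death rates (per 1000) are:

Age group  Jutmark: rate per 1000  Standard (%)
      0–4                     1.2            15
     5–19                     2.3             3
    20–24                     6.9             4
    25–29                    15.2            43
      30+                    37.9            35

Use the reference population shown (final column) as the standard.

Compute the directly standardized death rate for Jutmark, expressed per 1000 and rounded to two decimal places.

20.33

Standard weights: 0.15, 0.03, 0.04, 0.43, 0.35.
Standardized rate: 0.1500×1.2 + 0.0300×2.3 + 0.0400×6.9 + 0.4300×15.2 + 0.3500×37.9 = 20.3260 per 1000.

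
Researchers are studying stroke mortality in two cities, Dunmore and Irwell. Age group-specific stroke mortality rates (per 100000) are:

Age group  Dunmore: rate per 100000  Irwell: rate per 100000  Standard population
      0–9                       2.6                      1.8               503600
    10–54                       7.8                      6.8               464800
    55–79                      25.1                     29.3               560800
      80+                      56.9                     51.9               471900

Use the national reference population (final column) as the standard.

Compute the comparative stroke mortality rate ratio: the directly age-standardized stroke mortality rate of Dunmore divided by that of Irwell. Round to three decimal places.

Standard total = 2001100; weights = 0.2517, 0.2323, 0.2802, 0.2358.
Dunmore: 0.2517×2.6 + 0.2323×7.8 + 0.2802×25.1 + 0.2358×56.9 = 22.9184 per 100000.
Irwell: 0.2517×1.8 + 0.2323×6.8 + 0.2802×29.3 + 0.2358×51.9 = 22.4827 per 100000.
Ratio = 22.9184 ÷ 22.4827 = 1.01938.

1.019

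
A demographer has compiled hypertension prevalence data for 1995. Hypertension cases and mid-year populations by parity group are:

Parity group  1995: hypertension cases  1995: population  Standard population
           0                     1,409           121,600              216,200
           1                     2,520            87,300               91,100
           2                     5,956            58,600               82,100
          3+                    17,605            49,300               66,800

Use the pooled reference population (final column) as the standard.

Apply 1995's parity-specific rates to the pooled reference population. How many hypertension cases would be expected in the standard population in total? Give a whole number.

37334

Parity-specific rates per 1,000 for 1995: 11.587, 28.866, 101.638, 357.099.
Expected hypertension cases = Σ (standard pop × parity-specific rate ÷ 1,000)
= 216,200×11.587/1,000 + 91,100×28.866/1,000 + 82,100×101.638/1,000 + 66,800×357.099/1,000
= 2505.15 + 2629.69 + 8344.50 + 23854.24 = 37333.57.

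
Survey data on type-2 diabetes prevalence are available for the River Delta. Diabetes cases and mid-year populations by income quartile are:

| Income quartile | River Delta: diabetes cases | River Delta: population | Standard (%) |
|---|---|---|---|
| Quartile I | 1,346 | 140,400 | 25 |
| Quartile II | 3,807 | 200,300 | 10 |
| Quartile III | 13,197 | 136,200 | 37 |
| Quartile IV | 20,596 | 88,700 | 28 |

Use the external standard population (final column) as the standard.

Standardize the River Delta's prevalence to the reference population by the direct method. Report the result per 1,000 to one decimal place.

Income-specific rates per 1,000 for the River Delta: 9.587, 19.006, 96.894, 232.198.
Standard weights: 0.25, 0.10, 0.37, 0.28.
Standardized rate: 0.2500×9.587 + 0.1000×19.006 + 0.3700×96.894 + 0.2800×232.198 = 105.1638 per 1,000.

105.2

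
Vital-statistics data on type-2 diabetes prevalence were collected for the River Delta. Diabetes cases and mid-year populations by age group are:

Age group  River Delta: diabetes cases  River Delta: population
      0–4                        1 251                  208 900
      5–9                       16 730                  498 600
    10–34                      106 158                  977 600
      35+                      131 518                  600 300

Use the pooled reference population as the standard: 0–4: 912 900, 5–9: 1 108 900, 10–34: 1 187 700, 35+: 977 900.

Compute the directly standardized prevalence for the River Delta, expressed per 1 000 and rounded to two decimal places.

Age-specific rates per 1 000 for the River Delta: 5.989, 33.554, 108.590, 219.087.
Standard total = 4 187 400; weights = 0.2180, 0.2648, 0.2836, 0.2335.
Standardized rate: 0.2180×5.989 + 0.2648×33.554 + 0.2836×108.590 + 0.2335×219.087 = 92.1558 per 1 000.

92.16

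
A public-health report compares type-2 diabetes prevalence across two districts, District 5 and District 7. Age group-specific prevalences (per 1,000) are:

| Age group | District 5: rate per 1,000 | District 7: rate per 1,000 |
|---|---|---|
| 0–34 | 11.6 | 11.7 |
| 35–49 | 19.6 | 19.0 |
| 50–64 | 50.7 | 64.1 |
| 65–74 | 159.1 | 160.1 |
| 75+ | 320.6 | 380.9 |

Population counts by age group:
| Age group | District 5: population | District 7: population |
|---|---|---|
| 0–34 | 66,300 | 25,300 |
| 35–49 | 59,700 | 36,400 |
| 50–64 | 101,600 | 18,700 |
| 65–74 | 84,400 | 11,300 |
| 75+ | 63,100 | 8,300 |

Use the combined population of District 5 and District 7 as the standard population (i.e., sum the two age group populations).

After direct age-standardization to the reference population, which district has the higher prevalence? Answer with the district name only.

District 7

Combined standard total = 475,100; weights = 0.1928, 0.2023, 0.2532, 0.2014, 0.1503.
District 5: 0.1928×11.6 + 0.2023×19.6 + 0.2532×50.7 + 0.2014×159.1 + 0.1503×320.6 = 99.2676 per 1,000.
District 7: 0.1928×11.7 + 0.2023×19.0 + 0.2532×64.1 + 0.2014×160.1 + 0.1503×380.9 = 111.8221 per 1,000.
The crude rates (108.63 vs 71.57) would put District 5 higher, but that reflects its age composition; once standardized to a common age structure, District 7 has the higher underlying rate.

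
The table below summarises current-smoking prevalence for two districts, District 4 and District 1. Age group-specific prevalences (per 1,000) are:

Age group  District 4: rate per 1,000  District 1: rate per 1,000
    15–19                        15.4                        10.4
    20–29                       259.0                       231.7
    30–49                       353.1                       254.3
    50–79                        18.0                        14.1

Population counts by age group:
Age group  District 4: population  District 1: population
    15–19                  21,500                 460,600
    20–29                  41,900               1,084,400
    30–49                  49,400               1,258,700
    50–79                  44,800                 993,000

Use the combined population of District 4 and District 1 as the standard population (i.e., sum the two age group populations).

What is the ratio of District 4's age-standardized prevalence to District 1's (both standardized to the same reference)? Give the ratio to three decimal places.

1.271

Combined standard total = 3,954,300; weights = 0.1219, 0.2848, 0.3308, 0.2624.
District 4: 0.1219×15.4 + 0.2848×259.0 + 0.3308×353.1 + 0.2624×18.0 = 197.1794 per 1,000.
District 1: 0.1219×10.4 + 0.2848×231.7 + 0.3308×254.3 + 0.2624×14.1 = 155.0870 per 1,000.
Ratio = 197.1794 ÷ 155.0870 = 1.27141.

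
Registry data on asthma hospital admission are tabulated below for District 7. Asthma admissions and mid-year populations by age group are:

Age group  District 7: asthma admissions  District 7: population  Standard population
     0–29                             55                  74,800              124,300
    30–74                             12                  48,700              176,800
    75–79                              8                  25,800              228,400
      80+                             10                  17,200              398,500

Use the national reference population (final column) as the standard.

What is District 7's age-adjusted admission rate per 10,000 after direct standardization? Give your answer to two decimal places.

4.71

Age-specific rates per 10,000 for District 7: 7.35, 2.46, 3.10, 5.81.
Standard total = 928,000; weights = 0.1339, 0.1905, 0.2461, 0.4294.
Standardized rate: 0.1339×7.35 + 0.1905×2.46 + 0.2461×3.10 + 0.4294×5.81 = 4.7141 per 10,000.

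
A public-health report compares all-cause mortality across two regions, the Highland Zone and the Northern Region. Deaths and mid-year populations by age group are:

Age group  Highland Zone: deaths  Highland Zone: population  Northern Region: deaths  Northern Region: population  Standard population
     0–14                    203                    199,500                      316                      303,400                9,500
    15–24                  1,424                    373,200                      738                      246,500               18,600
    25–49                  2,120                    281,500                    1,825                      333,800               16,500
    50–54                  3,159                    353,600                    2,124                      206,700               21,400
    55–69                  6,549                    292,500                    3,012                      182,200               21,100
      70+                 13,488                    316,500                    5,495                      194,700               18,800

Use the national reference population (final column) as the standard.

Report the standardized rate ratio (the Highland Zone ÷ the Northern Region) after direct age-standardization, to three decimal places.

1.330

Age-specific rates per 100,000 for the Highland Zone: 101.75, 381.56, 753.11, 893.38, 2238.97, 4261.61.
For the Northern Region: 104.15, 299.39, 546.73, 1027.58, 1653.13, 2822.29.
Standard total = 105,900; weights = 0.0897, 0.1756, 0.1558, 0.2021, 0.1992, 0.1775.
The Highland Zone: 0.0897×101.75 + 0.1756×381.56 + 0.1558×753.11 + 0.2021×893.38 + 0.1992×2238.97 + 0.1775×4261.61 = 1576.6676 per 100,000.
The Northern Region: 0.0897×104.15 + 0.1756×299.39 + 0.1558×546.73 + 0.2021×1027.58 + 0.1992×1653.13 + 0.1775×2822.29 = 1185.1696 per 100,000.
Ratio = 1576.6676 ÷ 1185.1696 = 1.33033.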